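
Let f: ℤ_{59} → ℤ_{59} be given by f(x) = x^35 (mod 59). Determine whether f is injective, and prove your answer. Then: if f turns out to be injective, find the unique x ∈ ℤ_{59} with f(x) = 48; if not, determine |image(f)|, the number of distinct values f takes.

Since 59 is prime, the nonzero elements of ℤ_{59} form a cyclic group of order 58.
As gcd(35, 58) = 1, raising to the 35th power is a bijection on this group: if a^35 ≡ b^35 then (ab^{−1})^35 = 1, and the only element of order dividing gcd(35, 58) = 1 is 1, so a = b.
With f(0) = 0 this makes f injective on all of ℤ_{59}, hence bijective (finite equal-size domain and codomain). In particular f is injective.
Since f is injective, we find the preimage of 48. The inverse of x ↦ x^35 on (ℤ_{59})^× is x ↦ x^5, because 35·5 = 175 = 3·58 + 1 ≡ 1 (mod 58) and x^{58} = 1 for x ≠ 0 (Fermat). So f⁻¹(48) = 48^5 mod 59.
Repeated squaring mod 59: 48^1 ≡ 48, 48^2 ≡ 48² = 2304 ≡ 3, 48^4 ≡ 3² = 9. Since 5 = 4 + 1, 48^5 ≡ 9·48: 9·48 = 432 ≡ 19. So 48^5 ≡ 19 (mod 59).
Hence f⁻¹(48) = 19.

19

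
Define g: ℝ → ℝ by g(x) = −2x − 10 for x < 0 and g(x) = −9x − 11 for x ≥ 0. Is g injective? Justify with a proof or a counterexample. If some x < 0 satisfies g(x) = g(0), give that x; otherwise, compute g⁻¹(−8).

-1

Both pieces are strictly decreasing (slopes −2 and −9), so each is injective on its own interval.
The left piece maps (−∞, 0) onto (−10, ∞); the right piece maps [0, ∞) onto (−∞, −11].
These images are disjoint, so no value is attained by both pieces. Thus g is injective.
Because the two images are disjoint, no x < 0 has g(x) = g(0), so we compute g⁻¹(−8): −8 lies in (−10, ∞), so solve −2x − 10 = −8: x = (−8 + 10)/(−2) = −1.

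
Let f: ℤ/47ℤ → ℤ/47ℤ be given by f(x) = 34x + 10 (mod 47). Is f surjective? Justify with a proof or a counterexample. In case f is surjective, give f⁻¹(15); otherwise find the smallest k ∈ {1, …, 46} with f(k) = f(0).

43

Since gcd(34, 47) = 1, 34 is invertible modulo 47. Euclid's algorithm: 47 = 1·34 + 13, 34 = 2·13 + 8, 13 = 1·8 + 5, 8 = 1·5 + 3, 5 = 1·3 + 2, 3 = 1·2 + 1; back-substituting gives 1 = 18·34 − 13·47, so 34⁻¹ ≡ 18 (mod 47).
Then y ↦ 18(y − 10) is a two-sided inverse to f, so every y ∈ ℤ/47ℤ has a preimage.
Therefore f is surjective.
Since f is surjective, we find f⁻¹(15): we need 34x ≡ 15 − 10 ≡ 5 (mod 47). Using 34⁻¹ = 18: x ≡ 18·5 = 90 = 1·47 + 43, so x = 43.
Check: f(43) = 34·43 + 10 = 1472 = 31·47 + 15 ≡ 15 (mod 47).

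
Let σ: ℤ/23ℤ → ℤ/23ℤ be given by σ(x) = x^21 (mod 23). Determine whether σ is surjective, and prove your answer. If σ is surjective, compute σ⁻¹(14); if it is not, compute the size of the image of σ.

Since 23 is prime, the nonzero elements of ℤ/23ℤ form a cyclic group of order 22.
As gcd(21, 22) = 1, raising to the 21st power is a bijection on this group: if u^21 ≡ v^21 then (uv^{−1})^21 = 1, and the only element of order dividing gcd(21, 22) = 1 is 1, so u = v.
With σ(0) = 0 this makes σ injective on all of ℤ/23ℤ, hence bijective (finite equal-size domain and codomain). In particular σ is surjective.
Since σ is surjective, we find the preimage of 14. The inverse of x ↦ x^21 on (ℤ/23ℤ)^× is x ↦ x^21, because 21·21 = 441 = 20·22 + 1 ≡ 1 (mod 22) and x^{22} = 1 for x ≠ 0 (Fermat). So σ⁻¹(14) = 14^21 mod 23.
Repeated squaring mod 23: 14^1 ≡ 14, 14^2 ≡ 14² = 196 ≡ 12, 14^4 ≡ 12² = 144 ≡ 6, 14^8 ≡ 6² = 36 ≡ 13, 14^16 ≡ 13² = 169 ≡ 8. Since 21 = 16 + 4 + 1, 14^21 ≡ 8·6·14: 8·6 = 48 ≡ 2, then 2·14 = 28 ≡ 5. So 14^21 ≡ 5 (mod 23).
Hence σ⁻¹(14) = 5.

5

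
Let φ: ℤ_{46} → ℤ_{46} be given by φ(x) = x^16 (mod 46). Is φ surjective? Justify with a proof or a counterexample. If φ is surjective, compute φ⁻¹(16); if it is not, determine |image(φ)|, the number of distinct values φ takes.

φ(22): Repeated squaring mod 46: 22^1 ≡ 22, 22^2 ≡ 22² = 484 ≡ 24, 22^4 ≡ 24² = 576 ≡ 24, 22^8 ≡ 24² = 576 ≡ 24, 22^16 ≡ 24² = 576 ≡ 24. So 22^16 ≡ 24 (mod 46).
φ(24): Repeated squaring mod 46: 24^1 ≡ 24, 24^2 ≡ 24² = 576 ≡ 24, 24^4 ≡ 24² = 576 ≡ 24, 24^8 ≡ 24² = 576 ≡ 24, 24^16 ≡ 24² = 576 ≡ 24. So 24^16 ≡ 24 (mod 46).
So φ(22) = φ(24) = 24 while 22 ≠ 24, hence φ is not injective.
A non-injective map from the 46-element set ℤ_{46} to itself takes at most 45 distinct values, so it cannot be surjective. So φ is not surjective.
Since φ is not surjective, we determine |image(φ)|. Computing x^16 mod 46 for each x (by repeated squaring, reducing mod 46 at every step), the values φ(0), φ(1), …, φ(45) are: 0, 1, 32, 13, 12, 3, 2, 29, 16, 31, 4, 41, 18, 27, 8, 39, 6, 25, 26, 35, 36, 9, 24, 23, 24, 9, 36, 35, 26, 25, 6, 39, 8, 27, 18, 41, 4, 31, 16, 29, 2, 3, 12, 13, 32, 1.
The distinct values are {0, 1, 2, 3, 4, 6, 8, 9, 12, 13, 16, 18, 23, 24, 25, 26, 27, 29, 31, 32, 35, 36, 39, 41}; there are 24 of them.

24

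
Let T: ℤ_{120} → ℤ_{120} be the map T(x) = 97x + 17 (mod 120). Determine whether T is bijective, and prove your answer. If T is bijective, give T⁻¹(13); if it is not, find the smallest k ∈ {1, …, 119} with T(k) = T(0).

Suppose T(s) = T(t) in ℤ_{120}. Then 97s + 17 ≡ 97t + 17 (mod 120), so 97(s − t) ≡ 0 (mod 120).
Since gcd(97, 120) = 1, 97 is invertible modulo 120, hence s − t ≡ 0 (mod 120), i.e. s = t.
We now compute 97⁻¹ mod 120 explicitly. Euclid's algorithm: 120 = 1·97 + 23, 97 = 4·23 + 5, 23 = 4·5 + 3, 5 = 1·3 + 2, 3 = 1·2 + 1; back-substituting gives 1 = 73·97 − 59·120, so 97⁻¹ ≡ 73 (mod 120).
For any y ∈ ℤ_{120}, x = 73(y − 17) mod 120 satisfies T(x) = 97·73(y − 17) + 17 ≡ y (since 97·73 ≡ 1 mod 120). So every y has a preimage.
Therefore T is bijective.
Since T is bijective, we compute T⁻¹(13): solve 97x + 17 ≡ 13 (mod 120), i.e. 97x ≡ 116 (mod 120).
Multiplying by 97⁻¹ = 73 gives x ≡ 73·116 = 8468 = 70·120 + 68 ≡ 68 (mod 120).
Check: T(68) = 97·68 + 17 = 6613 = 55·120 + 13 ≡ 13 (mod 120).

68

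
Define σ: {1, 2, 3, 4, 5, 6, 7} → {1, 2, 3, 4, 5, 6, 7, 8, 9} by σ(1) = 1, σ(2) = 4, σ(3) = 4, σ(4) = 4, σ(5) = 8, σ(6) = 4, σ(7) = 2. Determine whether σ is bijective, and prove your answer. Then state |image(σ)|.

4

σ(2) = 4 = σ(3) with 2 ≠ 3, so σ is not injective, hence not bijective.
The image of σ is {1, 2, 4, 8}, which has 4 elements.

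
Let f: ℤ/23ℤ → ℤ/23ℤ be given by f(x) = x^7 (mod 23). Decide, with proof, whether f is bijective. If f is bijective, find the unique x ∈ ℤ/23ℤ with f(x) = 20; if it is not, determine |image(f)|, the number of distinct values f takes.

Since 23 is prime, the nonzero elements of ℤ/23ℤ form a cyclic group of order 22.
As gcd(7, 22) = 1, raising to the 7th power is a bijection on this group: if u^7 ≡ v^7 then (uv^{−1})^7 = 1, and the only element of order dividing gcd(7, 22) = 1 is 1, so u = v.
With f(0) = 0 this makes f injective on all of ℤ/23ℤ, hence bijective (finite equal-size domain and codomain). In particular f is bijective.
Since f is bijective, we find the preimage of 20. The inverse of x ↦ x^7 on (ℤ/23ℤ)^× is x ↦ x^19, because 7·19 = 133 = 6·22 + 1 ≡ 1 (mod 22) and x^{22} = 1 for x ≠ 0 (Fermat). So f⁻¹(20) = 20^19 mod 23.
Repeated squaring mod 23: 20^1 ≡ 20, 20^2 ≡ 20² = 400 ≡ 9, 20^4 ≡ 9² = 81 ≡ 12, 20^8 ≡ 12² = 144 ≡ 6, 20^16 ≡ 6² = 36 ≡ 13. Since 19 = 16 + 2 + 1, 20^19 ≡ 13·9·20: 13·9 = 117 ≡ 2, then 2·20 = 40 ≡ 17. So 20^19 ≡ 17 (mod 23).
Hence f⁻¹(20) = 17.

17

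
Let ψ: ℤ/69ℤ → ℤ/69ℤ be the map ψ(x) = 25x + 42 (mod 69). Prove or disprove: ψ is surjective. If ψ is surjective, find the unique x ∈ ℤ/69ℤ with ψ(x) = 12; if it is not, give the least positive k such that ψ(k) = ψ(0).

54

Recall: surjectivity means every element of the codomain has a preimage under ψ.
Since gcd(25, 69) = 1, 25 is invertible modulo 69. Euclid's algorithm: 69 = 2·25 + 19, 25 = 1·19 + 6, 19 = 3·6 + 1; back-substituting gives 1 = 58·25 − 21·69, so 25⁻¹ ≡ 58 (mod 69).
Then y ↦ 58(y − 42) is a two-sided inverse to ψ, so every y ∈ ℤ/69ℤ has a preimage.
So ψ is surjective.
Since ψ is surjective, we compute ψ⁻¹(12): solve 25x + 42 ≡ 12 (mod 69), i.e. 25x ≡ 39 (mod 69).
Multiplying by 25⁻¹ = 58 gives x ≡ 58·39 = 2262 = 32·69 + 54 ≡ 54 (mod 69).
Check: ψ(54) = 25·54 + 42 = 1392 = 20·69 + 12 ≡ 12 (mod 69).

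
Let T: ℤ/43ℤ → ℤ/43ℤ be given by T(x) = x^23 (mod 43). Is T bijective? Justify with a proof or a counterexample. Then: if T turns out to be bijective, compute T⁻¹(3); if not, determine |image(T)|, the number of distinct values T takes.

Since 43 is prime, the nonzero elements of ℤ/43ℤ form a cyclic group of order 42.
As gcd(23, 42) = 1, raising to the 23rd power is a bijection on this group: if x_1^23 ≡ x_2^23 then (x_1x_2^{−1})^23 = 1, and the only element of order dividing gcd(23, 42) = 1 is 1, so x_1 = x_2.
With T(0) = 0 this makes T injective on all of ℤ/43ℤ, hence bijective (finite equal-size domain and codomain). In particular T is bijective.
Since T is bijective, we find the preimage of 3. The inverse of x ↦ x^23 on (ℤ/43ℤ)^× is x ↦ x^11, because 23·11 = 253 = 6·42 + 1 ≡ 1 (mod 42) and x^{42} = 1 for x ≠ 0 (Fermat). So T⁻¹(3) = 3^11 mod 43.
Repeated squaring mod 43: 3^1 ≡ 3, 3^2 ≡ 3² = 9, 3^4 ≡ 9² = 81 ≡ 38, 3^8 ≡ 38² = 1444 ≡ 25. Since 11 = 8 + 2 + 1, 3^11 ≡ 25·9·3: 25·9 = 225 ≡ 10, then 10·3 = 30. So 3^11 ≡ 30 (mod 43).
Hence T⁻¹(3) = 30.

30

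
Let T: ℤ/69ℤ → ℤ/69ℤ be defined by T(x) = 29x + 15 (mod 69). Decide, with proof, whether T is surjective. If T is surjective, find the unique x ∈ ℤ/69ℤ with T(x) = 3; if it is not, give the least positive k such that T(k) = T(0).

Since gcd(29, 69) = 1, 29 is invertible modulo 69. Euclid's algorithm: 69 = 2·29 + 11, 29 = 2·11 + 7, 11 = 1·7 + 4, 7 = 1·4 + 3, 4 = 1·3 + 1; back-substituting gives 1 = 50·29 − 21·69, so 29⁻¹ ≡ 50 (mod 69).
For any y ∈ ℤ/69ℤ, x = 50(y − 15) mod 69 satisfies T(x) = 29·50(y − 15) + 15 ≡ y (since 29·50 ≡ 1 mod 69). So every y has a preimage.
So T is surjective.
Since T is surjective, we find T⁻¹(3): we need 29x ≡ 3 − 15 ≡ 57 (mod 69). Using 29⁻¹ = 50: x ≡ 50·57 = 2850 = 41·69 + 21, so x = 21.
Check: T(21) = 29·21 + 15 = 624 = 9·69 + 3 ≡ 3 (mod 69).

21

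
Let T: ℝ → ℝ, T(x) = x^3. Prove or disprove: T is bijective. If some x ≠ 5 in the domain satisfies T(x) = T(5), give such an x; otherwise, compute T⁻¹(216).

6

On ℝ, x ↦ x^3 is strictly increasing (injective) and for any y ∈ ℝ the 3rd root y^{1/3} lies in ℝ (surjective). So T is bijective.
Since x ↦ x^3 is strictly increasing on ℝ, it is injective there, so no x ≠ 5 in the domain has T(x) = T(5). We therefore compute T⁻¹(216) = 216^{1/3} = 6 (indeed 6^3 = 216).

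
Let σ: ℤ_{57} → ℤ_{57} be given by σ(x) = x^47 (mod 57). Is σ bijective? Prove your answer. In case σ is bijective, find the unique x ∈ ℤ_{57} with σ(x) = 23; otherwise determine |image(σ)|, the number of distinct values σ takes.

Computing x^47 mod 57 for each x (by repeated squaring, reducing mod 57 at every step), the values σ(0), σ(1), …, σ(56) are: 0, 1, 53, 48, 16, 44, 36, 49, 50, 24, 52, 26, 27, 40, 32, 3, 28, 23, 18, 19, 20, 15, 10, 35, 6, 55, 11, 12, 43, 14, 45, 46, 2, 51, 22, 47, 42, 37, 38, 39, 34, 29, 54, 25, 17, 30, 31, 5, 33, 7, 8, 21, 13, 41, 9, 4, 56.
Every element of ℤ_{57} appears exactly once in this list, so σ is a bijection, and in particular bijective.
Since σ is bijective, we read off the preimage of 23 from the same table: σ(17) = 23, so σ⁻¹(23) = 17.

17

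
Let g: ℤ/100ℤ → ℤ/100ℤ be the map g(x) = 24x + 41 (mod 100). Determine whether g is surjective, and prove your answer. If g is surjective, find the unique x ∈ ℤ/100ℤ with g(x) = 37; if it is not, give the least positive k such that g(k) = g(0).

25

Since gcd(24, 100) = 4, we have 24x ≡ 0 (mod 4) for all x, so g(x) ≡ 1 (mod 4).
But 0 ≢ 1 (mod 4), so 0 ∈ ℤ/100ℤ has no preimage. So g is not surjective.
Since g is not surjective, we find the least positive k with g(k) = g(0): this means 24k ≡ 0 (mod 100), i.e. 100 ∣ 24k. Since gcd(24, 100) = 4, dividing through by 4 this holds exactly when 25 ∣ 6k, and as gcd(6, 25) = 1, exactly when 25 ∣ k.
The smallest positive such k is 25.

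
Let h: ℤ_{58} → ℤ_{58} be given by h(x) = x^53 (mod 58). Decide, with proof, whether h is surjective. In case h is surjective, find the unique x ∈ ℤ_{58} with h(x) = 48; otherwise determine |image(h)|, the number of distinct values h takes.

40

Computing x^53 mod 58 for each x (by repeated squaring, reducing mod 58 at every step), the values h(0), h(1), …, h(57) are: 0, 1, 40, 43, 34, 13, 38, 23, 26, 51, 56, 19, 12, 33, 50, 37, 54, 17, 10, 31, 36, 3, 6, 49, 16, 53, 44, 47, 28, 29, 30, 11, 14, 5, 42, 9, 52, 55, 22, 27, 48, 41, 4, 21, 8, 25, 46, 39, 2, 7, 32, 35, 20, 45, 24, 15, 18, 57.
Every element of ℤ_{58} appears exactly once in this list, so h is a bijection, and in particular surjective.
Since h is surjective, we read off the preimage of 48 from the same table: h(40) = 48, so h⁻¹(48) = 40.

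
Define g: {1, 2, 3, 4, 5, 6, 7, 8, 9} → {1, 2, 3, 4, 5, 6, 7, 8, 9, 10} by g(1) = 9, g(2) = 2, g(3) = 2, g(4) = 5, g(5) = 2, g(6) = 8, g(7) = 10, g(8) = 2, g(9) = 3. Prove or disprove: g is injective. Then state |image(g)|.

g(2) = 2 = g(3) with 2 ≠ 3, so g is not injective.
The image of g is {2, 3, 5, 8, 9, 10}, which has 6 elements.

6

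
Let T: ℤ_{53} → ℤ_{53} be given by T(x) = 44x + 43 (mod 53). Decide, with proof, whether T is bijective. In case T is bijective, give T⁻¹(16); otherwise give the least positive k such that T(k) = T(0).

Recall: injectivity means: for all a, b in the domain, T(a) = T(b) implies a = b.
Suppose T(a) = T(b) in ℤ_{53}. Then 44a + 43 ≡ 44b + 43 (mod 53), thus 44(a − b) ≡ 0 (mod 53).
Since gcd(44, 53) = 1, 44 is invertible modulo 53, hence a − b ≡ 0 (mod 53), i.e. a = b.
We now compute 44⁻¹ mod 53 explicitly. Euclid's algorithm: 53 = 1·44 + 9, 44 = 4·9 + 8, 9 = 1·8 + 1; back-substituting gives 1 = 47·44 − 39·53, so 44⁻¹ ≡ 47 (mod 53).
For any y ∈ ℤ_{53}, x = 47(y − 43) mod 53 satisfies T(x) = 44·47(y − 43) + 43 ≡ y (since 44·47 ≡ 1 mod 53). So every y has a preimage.
Thus T is bijective.
Since T is bijective, we compute T⁻¹(16): solve 44x + 43 ≡ 16 (mod 53), i.e. 44x ≡ 26 (mod 53).
Multiplying by 44⁻¹ = 47 gives x ≡ 47·26 = 1222 = 23·53 + 3 ≡ 3 (mod 53).
Check: T(3) = 44·3 + 43 = 175 = 3·53 + 16 ≡ 16 (mod 53).

3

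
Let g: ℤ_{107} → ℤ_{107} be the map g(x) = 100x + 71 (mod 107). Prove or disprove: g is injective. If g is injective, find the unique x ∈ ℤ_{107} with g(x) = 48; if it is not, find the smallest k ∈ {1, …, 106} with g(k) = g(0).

If g(x_1) = g(x_2), then 100x_1 ≡ 100x_2 (mod 107). Because gcd(100, 107) = 1, we may cancel 100 to get x_1 ≡ x_2 (mod 107).
Therefore g is injective.
We now compute 100⁻¹ mod 107 explicitly. Euclid's algorithm: 107 = 1·100 + 7, 100 = 14·7 + 2, 7 = 3·2 + 1; back-substituting gives 1 = 61·100 − 57·107, so 100⁻¹ ≡ 61 (mod 107).
Since g is injective, we find g⁻¹(48): we need 100x ≡ 48 − 71 ≡ 84 (mod 107). Using 100⁻¹ = 61: x ≡ 61·84 = 5124 = 47·107 + 95, so x = 95.
Check: g(95) = 100·95 + 71 = 9571 = 89·107 + 48 ≡ 48 (mod 107).

95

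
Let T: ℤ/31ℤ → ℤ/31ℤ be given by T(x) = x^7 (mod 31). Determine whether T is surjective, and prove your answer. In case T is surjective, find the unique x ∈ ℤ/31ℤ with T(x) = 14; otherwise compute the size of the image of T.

Since 31 is prime, the nonzero elements of ℤ/31ℤ form a cyclic group of order 30.
As gcd(7, 30) = 1, raising to the 7th power is a bijection on this group: if a^7 ≡ b^7 then (ab^{−1})^7 = 1, and the only element of order dividing gcd(7, 30) = 1 is 1, so a = b.
With T(0) = 0 this makes T injective on all of ℤ/31ℤ, hence bijective (finite equal-size domain and codomain). In particular T is surjective.
Since T is surjective, we find the preimage of 14. The inverse of x ↦ x^7 on (ℤ/31ℤ)^× is x ↦ x^13, because 7·13 = 91 = 3·30 + 1 ≡ 1 (mod 30) and x^{30} = 1 for x ≠ 0 (Fermat). So T⁻¹(14) = 14^13 mod 31.
Repeated squaring mod 31: 14^1 ≡ 14, 14^2 ≡ 14² = 196 ≡ 10, 14^4 ≡ 10² = 100 ≡ 7, 14^8 ≡ 7² = 49 ≡ 18. Since 13 = 8 + 4 + 1, 14^13 ≡ 18·7·14: 18·7 = 126 ≡ 2, then 2·14 = 28. So 14^13 ≡ 28 (mod 31).
Hence T⁻¹(14) = 28.

28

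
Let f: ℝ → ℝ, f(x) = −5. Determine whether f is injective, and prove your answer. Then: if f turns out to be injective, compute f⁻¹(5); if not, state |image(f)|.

f(0) = −5 = f(1) with 0 ≠ 1, so f is not injective.
Since f is not injective, we state |image(f)|: the image of f is {−5}, which has 1 element.

1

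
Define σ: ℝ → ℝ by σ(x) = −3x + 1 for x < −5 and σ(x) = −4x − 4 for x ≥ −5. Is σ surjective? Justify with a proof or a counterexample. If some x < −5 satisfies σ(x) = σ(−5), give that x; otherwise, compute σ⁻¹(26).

-25/3

Both pieces are strictly decreasing (slopes −3 and −4), so each is injective on its own interval.
The left piece maps (−∞, −5) onto (16, ∞); the right piece maps [−5, ∞) onto (−∞, 16].
These images together cover ℝ, so σ is surjective.
Because the two images are disjoint, no x < −5 has σ(x) = σ(−5), so we compute σ⁻¹(26): 26 lies in (16, ∞), so solve −3x + 1 = 26: x = (26 − 1)/(−3) = −25/3.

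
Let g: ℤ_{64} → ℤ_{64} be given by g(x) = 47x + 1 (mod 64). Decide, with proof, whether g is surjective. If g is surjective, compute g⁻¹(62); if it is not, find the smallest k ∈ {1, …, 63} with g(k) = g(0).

19

Since gcd(47, 64) = 1, 47 is invertible modulo 64. Euclid's algorithm: 64 = 1·47 + 17, 47 = 2·17 + 13, 17 = 1·13 + 4, 13 = 3·4 + 1; back-substituting gives 1 = 15·47 − 11·64, so 47⁻¹ ≡ 15 (mod 64).
Then y ↦ 15(y − 1) is a two-sided inverse to g, so every y ∈ ℤ_{64} has a preimage.
So g is surjective.
Since g is surjective, we find g⁻¹(62): we need 47x ≡ 62 − 1 ≡ 61 (mod 64). Using 47⁻¹ = 15: x ≡ 15·61 = 915 = 14·64 + 19, so x = 19.
Check: g(19) = 47·19 + 1 = 894 = 13·64 + 62 ≡ 62 (mod 64).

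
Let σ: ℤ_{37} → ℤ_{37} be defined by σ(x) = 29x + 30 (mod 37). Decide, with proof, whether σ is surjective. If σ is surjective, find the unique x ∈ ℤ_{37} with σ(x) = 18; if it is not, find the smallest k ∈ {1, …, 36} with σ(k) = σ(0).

20

Since gcd(29, 37) = 1, 29 is invertible modulo 37. Euclid's algorithm: 37 = 1·29 + 8, 29 = 3·8 + 5, 8 = 1·5 + 3, 5 = 1·3 + 2, 3 = 1·2 + 1; back-substituting gives 1 = 23·29 − 18·37, so 29⁻¹ ≡ 23 (mod 37).
Then y ↦ 23(y − 30) is a two-sided inverse to σ, so every y ∈ ℤ_{37} has a preimage.
Hence σ is surjective.
Since σ is surjective, we find σ⁻¹(18): we need 29x ≡ 18 − 30 ≡ 25 (mod 37). Using 29⁻¹ = 23: x ≡ 23·25 = 575 = 15·37 + 20, so x = 20.
Check: σ(20) = 29·20 + 30 = 610 = 16·37 + 18 ≡ 18 (mod 37).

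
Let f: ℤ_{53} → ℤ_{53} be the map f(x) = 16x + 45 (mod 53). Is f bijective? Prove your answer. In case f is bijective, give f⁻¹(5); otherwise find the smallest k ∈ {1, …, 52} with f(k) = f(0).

Suppose f(a) = f(b) in ℤ_{53}. Then 16a + 45 ≡ 16b + 45 (mod 53), so 16(a − b) ≡ 0 (mod 53).
Since gcd(16, 53) = 1, 16 is invertible modulo 53, so a − b ≡ 0 (mod 53), i.e. a = b.
We now compute 16⁻¹ mod 53 explicitly. Euclid's algorithm: 53 = 3·16 + 5, 16 = 3·5 + 1; back-substituting gives 1 = 10·16 − 3·53, so 16⁻¹ ≡ 10 (mod 53).
For any y ∈ ℤ_{53}, x = 10(y − 45) mod 53 satisfies f(x) = 16·10(y − 45) + 45 ≡ y (since 16·10 ≡ 1 mod 53). So every y has a preimage.
So f is bijective.
Since f is bijective, we find f⁻¹(5): we need 16x ≡ 5 − 45 ≡ 13 (mod 53). Using 16⁻¹ = 10: x ≡ 10·13 = 130 = 2·53 + 24, so x = 24.
Check: f(24) = 16·24 + 45 = 429 = 8·53 + 5 ≡ 5 (mod 53).

24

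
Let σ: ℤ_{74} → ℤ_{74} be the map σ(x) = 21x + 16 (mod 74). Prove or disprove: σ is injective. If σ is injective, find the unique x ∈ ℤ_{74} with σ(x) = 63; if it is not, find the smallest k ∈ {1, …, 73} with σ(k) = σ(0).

41

Suppose σ(x_1) = σ(x_2) in ℤ_{74}. Then 21x_1 + 16 ≡ 21x_2 + 16 (mod 74), thus 21(x_1 − x_2) ≡ 0 (mod 74).
Since gcd(21, 74) = 1, 21 is invertible modulo 74, so x_1 − x_2 ≡ 0 (mod 74), i.e. x_1 = x_2.
So σ is injective.
We now compute 21⁻¹ mod 74 explicitly. Euclid's algorithm: 74 = 3·21 + 11, 21 = 1·11 + 10, 11 = 1·10 + 1; back-substituting gives 1 = 67·21 − 19·74, so 21⁻¹ ≡ 67 (mod 74).
Since σ is injective, we find σ⁻¹(63): we need 21x ≡ 63 − 16 ≡ 47 (mod 74). Using 21⁻¹ = 67: x ≡ 67·47 = 3149 = 42·74 + 41, so x = 41.
Check: σ(41) = 21·41 + 16 = 877 = 11·74 + 63 ≡ 63 (mod 74).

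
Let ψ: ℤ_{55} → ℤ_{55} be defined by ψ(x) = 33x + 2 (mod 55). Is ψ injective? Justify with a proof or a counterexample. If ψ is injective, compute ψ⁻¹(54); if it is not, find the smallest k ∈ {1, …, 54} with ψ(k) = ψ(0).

We have gcd(33, 55) = 11 > 1. Taking u = 0 and v = 5: ψ(0) = 2 and ψ(5) = 33·5 + 2 = 167 ≡ 2 (mod 55).
So ψ(0) = ψ(5) while 0 ≠ 5, therefore ψ is not injective.
Since ψ is not injective, we find the least positive k with ψ(k) = ψ(0): this means 33k ≡ 0 (mod 55), i.e. 55 ∣ 33k. Since gcd(33, 55) = 11, dividing through by 11 this holds exactly when 5 ∣ 3k, and as gcd(3, 5) = 1, exactly when 5 ∣ k.
The smallest positive such k is 5.

5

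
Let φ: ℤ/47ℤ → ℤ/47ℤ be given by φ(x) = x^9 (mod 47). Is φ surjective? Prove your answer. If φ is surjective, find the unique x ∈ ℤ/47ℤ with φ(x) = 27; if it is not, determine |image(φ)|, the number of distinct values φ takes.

28

Since 47 is prime, the nonzero elements of ℤ/47ℤ form a cyclic group of order 46.
As gcd(9, 46) = 1, raising to the 9th power is a bijection on this group: if u^9 ≡ v^9 then (uv^{−1})^9 = 1, and the only element of order dividing gcd(9, 46) = 1 is 1, so u = v.
With φ(0) = 0 this makes φ injective on all of ℤ/47ℤ, hence bijective (finite equal-size domain and codomain). In particular φ is surjective.
Since φ is surjective, we find the preimage of 27. The inverse of x ↦ x^9 on (ℤ/47ℤ)^× is x ↦ x^41, because 9·41 = 369 = 8·46 + 1 ≡ 1 (mod 46) and x^{46} = 1 for x ≠ 0 (Fermat). So φ⁻¹(27) = 27^41 mod 47.
Repeated squaring mod 47: 27^1 ≡ 27, 27^2 ≡ 27² = 729 ≡ 24, 27^4 ≡ 24² = 576 ≡ 12, 27^8 ≡ 12² = 144 ≡ 3, 27^16 ≡ 3² = 9, 27^32 ≡ 9² = 81 ≡ 34. Since 41 = 32 + 8 + 1, 27^41 ≡ 34·3·27: 34·3 = 102 ≡ 8, then 8·27 = 216 ≡ 28. So 27^41 ≡ 28 (mod 47).
Hence φ⁻¹(27) = 28.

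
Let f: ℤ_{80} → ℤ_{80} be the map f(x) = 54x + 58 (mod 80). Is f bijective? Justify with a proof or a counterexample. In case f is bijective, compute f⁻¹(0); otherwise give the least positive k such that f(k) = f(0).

40

We have gcd(54, 80) = 2 > 1. Taking s = 0 and t = 40: f(0) = 58 and f(40) = 54·40 + 58 = 2218 ≡ 58 (mod 80).
So f(0) = f(40) while 0 ≠ 40, so f is not injective, hence not bijective.
Since f is not bijective, we find the least positive k with f(k) = f(0): this means 54k ≡ 0 (mod 80), i.e. 80 ∣ 54k. Since gcd(54, 80) = 2, dividing through by 2 this holds exactly when 40 ∣ 27k, and as gcd(27, 40) = 1, exactly when 40 ∣ k.
The smallest positive such k is 40.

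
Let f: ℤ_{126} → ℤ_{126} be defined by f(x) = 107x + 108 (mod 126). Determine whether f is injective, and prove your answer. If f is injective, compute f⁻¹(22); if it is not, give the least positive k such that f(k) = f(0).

Suppose f(x_1) = f(x_2) in ℤ_{126}. Then 107x_1 + 108 ≡ 107x_2 + 108 (mod 126), therefore 107(x_1 − x_2) ≡ 0 (mod 126).
Since gcd(107, 126) = 1, 107 is invertible modulo 126, hence x_1 − x_2 ≡ 0 (mod 126), i.e. x_1 = x_2.
Hence f is injective.
We now compute 107⁻¹ mod 126 explicitly. Euclid's algorithm: 126 = 1·107 + 19, 107 = 5·19 + 12, 19 = 1·12 + 7, 12 = 1·7 + 5, 7 = 1·5 + 2, 5 = 2·2 + 1; back-substituting gives 1 = 53·107 − 45·126, so 107⁻¹ ≡ 53 (mod 126).
Since f is injective, we compute f⁻¹(22): solve 107x + 108 ≡ 22 (mod 126), i.e. 107x ≡ 40 (mod 126).
Multiplying by 107⁻¹ = 53 gives x ≡ 53·40 = 2120 = 16·126 + 104 ≡ 104 (mod 126).
Check: f(104) = 107·104 + 108 = 11236 = 89·126 + 22 ≡ 22 (mod 126).

104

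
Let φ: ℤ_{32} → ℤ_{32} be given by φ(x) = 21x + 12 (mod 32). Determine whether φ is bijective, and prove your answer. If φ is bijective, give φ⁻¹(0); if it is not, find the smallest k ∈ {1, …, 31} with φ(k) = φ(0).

4

By definition, φ is injective when φ(s) = φ(t) forces s = t.
If φ(s) = φ(t), then 21s ≡ 21t (mod 32). Because gcd(21, 32) = 1, we may cancel 21 to get s ≡ t (mod 32).
We now compute 21⁻¹ mod 32 explicitly. Euclid's algorithm: 32 = 1·21 + 11, 21 = 1·11 + 10, 11 = 1·10 + 1; back-substituting gives 1 = 29·21 − 19·32, so 21⁻¹ ≡ 29 (mod 32).
For any y ∈ ℤ_{32}, x = 29(y − 12) mod 32 satisfies φ(x) = 21·29(y − 12) + 12 ≡ y (since 21·29 ≡ 1 mod 32). So every y has a preimage.
Thus φ is bijective.
Since φ is bijective, we find φ⁻¹(0): we need 21x ≡ 0 − 12 ≡ 20 (mod 32). Using 21⁻¹ = 29: x ≡ 29·20 = 580 = 18·32 + 4, so x = 4.
Check: φ(4) = 21·4 + 12 = 96 = 3·32 + 0 ≡ 0 (mod 32).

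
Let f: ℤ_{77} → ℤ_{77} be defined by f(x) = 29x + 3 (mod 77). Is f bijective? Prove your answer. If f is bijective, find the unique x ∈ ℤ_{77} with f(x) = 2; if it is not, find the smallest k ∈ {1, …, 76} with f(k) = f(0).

69

Recall that f is injective when f(x_1) = f(x_2) forces x_1 = x_2.
Suppose f(x_1) = f(x_2) in ℤ_{77}. Then 29x_1 + 3 ≡ 29x_2 + 3 (mod 77), hence 29(x_1 − x_2) ≡ 0 (mod 77).
Since gcd(29, 77) = 1, 29 is invertible modulo 77, thus x_1 − x_2 ≡ 0 (mod 77), i.e. x_1 = x_2.
We now compute 29⁻¹ mod 77 explicitly. Euclid's algorithm: 77 = 2·29 + 19, 29 = 1·19 + 10, 19 = 1·10 + 9, 10 = 1·9 + 1; back-substituting gives 1 = 8·29 − 3·77, so 29⁻¹ ≡ 8 (mod 77).
For any y ∈ ℤ_{77}, x = 8(y − 3) mod 77 satisfies f(x) = 29·8(y − 3) + 3 ≡ y (since 29·8 ≡ 1 mod 77). So every y has a preimage.
So f is bijective.
Since f is bijective, we find f⁻¹(2): we need 29x ≡ 2 − 3 ≡ 76 (mod 77). Using 29⁻¹ = 8: x ≡ 8·76 = 608 = 7·77 + 69, so x = 69.
Check: f(69) = 29·69 + 3 = 2004 = 26·77 + 2 ≡ 2 (mod 77).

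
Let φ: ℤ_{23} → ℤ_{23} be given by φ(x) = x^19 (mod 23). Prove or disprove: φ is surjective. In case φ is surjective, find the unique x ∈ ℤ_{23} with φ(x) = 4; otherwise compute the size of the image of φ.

8

Since 23 is prime, the nonzero elements of ℤ_{23} form a cyclic group of order 22.
As gcd(19, 22) = 1, raising to the 19th power is a bijection on this group: if a^19 ≡ b^19 then (ab^{−1})^19 = 1, and the only element of order dividing gcd(19, 22) = 1 is 1, so a = b.
With φ(0) = 0 this makes φ injective on all of ℤ_{23}, hence bijective (finite equal-size domain and codomain). In particular φ is surjective.
Since φ is surjective, we find the preimage of 4. The inverse of x ↦ x^19 on (ℤ_{23})^× is x ↦ x^7, because 19·7 = 133 = 6·22 + 1 ≡ 1 (mod 22) and x^{22} = 1 for x ≠ 0 (Fermat). So φ⁻¹(4) = 4^7 mod 23.
Repeated squaring mod 23: 4^1 ≡ 4, 4^2 ≡ 4² = 16, 4^4 ≡ 16² = 256 ≡ 3. Since 7 = 4 + 2 + 1, 4^7 ≡ 3·16·4: 3·16 = 48 ≡ 2, then 2·4 = 8. So 4^7 ≡ 8 (mod 23).
Hence φ⁻¹(4) = 8.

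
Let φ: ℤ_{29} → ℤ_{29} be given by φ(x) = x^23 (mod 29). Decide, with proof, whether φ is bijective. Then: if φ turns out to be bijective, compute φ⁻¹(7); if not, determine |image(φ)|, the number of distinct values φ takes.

Since 29 is prime, the nonzero elements of ℤ_{29} form a cyclic group of order 28.
As gcd(23, 28) = 1, raising to the 23rd power is a bijection on this group: if a^23 ≡ b^23 then (ab^{−1})^23 = 1, and the only element of order dividing gcd(23, 28) = 1 is 1, so a = b.
With φ(0) = 0 this makes φ injective on all of ℤ_{29}, hence bijective (finite equal-size domain and codomain). In particular φ is bijective.
Since φ is bijective, we find the preimage of 7. The inverse of x ↦ x^23 on (ℤ_{29})^× is x ↦ x^11, because 23·11 = 253 = 9·28 + 1 ≡ 1 (mod 28) and x^{28} = 1 for x ≠ 0 (Fermat). So φ⁻¹(7) = 7^11 mod 29.
Repeated squaring mod 29: 7^1 ≡ 7, 7^2 ≡ 7² = 49 ≡ 20, 7^4 ≡ 20² = 400 ≡ 23, 7^8 ≡ 23² = 529 ≡ 7. Since 11 = 8 + 2 + 1, 7^11 ≡ 7·20·7: 7·20 = 140 ≡ 24, then 24·7 = 168 ≡ 23. So 7^11 ≡ 23 (mod 29).
Hence φ⁻¹(7) = 23.

23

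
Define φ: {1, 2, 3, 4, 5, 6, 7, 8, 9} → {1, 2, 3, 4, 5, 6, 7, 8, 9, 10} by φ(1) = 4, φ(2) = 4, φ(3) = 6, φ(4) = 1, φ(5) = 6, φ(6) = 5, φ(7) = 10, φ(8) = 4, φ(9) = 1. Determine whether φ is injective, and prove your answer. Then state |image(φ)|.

5

φ(1) = 4 = φ(2) with 1 ≠ 2, so φ is not injective.
The image of φ is {1, 4, 5, 6, 10}, which has 5 elements.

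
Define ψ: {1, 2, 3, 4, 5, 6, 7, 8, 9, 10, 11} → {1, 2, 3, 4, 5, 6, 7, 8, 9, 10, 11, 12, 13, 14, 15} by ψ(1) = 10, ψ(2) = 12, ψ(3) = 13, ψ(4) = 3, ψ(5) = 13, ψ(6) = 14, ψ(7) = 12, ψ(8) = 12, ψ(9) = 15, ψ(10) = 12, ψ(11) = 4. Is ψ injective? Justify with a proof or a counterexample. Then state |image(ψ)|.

ψ(3) = 13 = ψ(5) with 3 ≠ 5, so ψ is not injective.
The image of ψ is {3, 4, 10, 12, 13, 14, 15}, which has 7 elements.

7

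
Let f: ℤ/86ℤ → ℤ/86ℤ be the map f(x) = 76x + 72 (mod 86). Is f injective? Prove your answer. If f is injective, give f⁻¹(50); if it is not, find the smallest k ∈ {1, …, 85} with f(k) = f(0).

We have gcd(76, 86) = 2 > 1. Taking x_1 = 0 and x_2 = 43: f(0) = 72 and f(43) = 76·43 + 72 = 3340 ≡ 72 (mod 86).
So f(0) = f(43) while 0 ≠ 43, so f is not injective.
Since f is not injective, we find the least positive k with f(k) = f(0): this means 76k ≡ 0 (mod 86), i.e. 86 ∣ 76k. Since gcd(76, 86) = 2, dividing through by 2 this holds exactly when 43 ∣ 38k, and as gcd(38, 43) = 1, exactly when 43 ∣ k.
The smallest positive such k is 43.

43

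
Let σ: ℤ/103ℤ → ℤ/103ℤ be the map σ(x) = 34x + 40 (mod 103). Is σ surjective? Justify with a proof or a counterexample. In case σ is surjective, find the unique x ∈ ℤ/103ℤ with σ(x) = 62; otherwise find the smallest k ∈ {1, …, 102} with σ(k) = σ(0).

37

By definition, σ is surjective if every y in the codomain equals σ(x) for some x in the domain.
Since gcd(34, 103) = 1, 34 is invertible modulo 103. Euclid's algorithm: 103 = 3·34 + 1; back-substituting gives 1 = 100·34 − 33·103, so 34⁻¹ ≡ 100 (mod 103).
Then y ↦ 100(y − 40) is a two-sided inverse to σ, so every y ∈ ℤ/103ℤ has a preimage.
Hence σ is surjective.
Since σ is surjective, we find σ⁻¹(62): we need 34x ≡ 62 − 40 ≡ 22 (mod 103). Using 34⁻¹ = 100: x ≡ 100·22 = 2200 = 21·103 + 37, so x = 37.
Check: σ(37) = 34·37 + 40 = 1298 = 12·103 + 62 ≡ 62 (mod 103).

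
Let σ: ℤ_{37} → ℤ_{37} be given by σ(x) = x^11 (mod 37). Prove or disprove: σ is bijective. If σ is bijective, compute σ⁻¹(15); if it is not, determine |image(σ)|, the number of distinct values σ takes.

13

Since 37 is prime, the nonzero elements of ℤ_{37} form a cyclic group of order 36.
As gcd(11, 36) = 1, raising to the 11th power is a bijection on this group: if s^11 ≡ t^11 then (st^{−1})^11 = 1, and the only element of order dividing gcd(11, 36) = 1 is 1, so s = t.
With σ(0) = 0 this makes σ injective on all of ℤ_{37}, hence bijective (finite equal-size domain and codomain). In particular σ is bijective.
Since σ is bijective, we find the preimage of 15. The inverse of x ↦ x^11 on (ℤ_{37})^× is x ↦ x^23, because 11·23 = 253 = 7·36 + 1 ≡ 1 (mod 36) and x^{36} = 1 for x ≠ 0 (Fermat). So σ⁻¹(15) = 15^23 mod 37.
Repeated squaring mod 37: 15^1 ≡ 15, 15^2 ≡ 15² = 225 ≡ 3, 15^4 ≡ 3² = 9, 15^8 ≡ 9² = 81 ≡ 7, 15^16 ≡ 7² = 49 ≡ 12. Since 23 = 16 + 4 + 2 + 1, 15^23 ≡ 12·9·3·15: 12·9 = 108 ≡ 34, then 34·3 = 102 ≡ 28, then 28·15 = 420 ≡ 13. So 15^23 ≡ 13 (mod 37).
Hence σ⁻¹(15) = 13.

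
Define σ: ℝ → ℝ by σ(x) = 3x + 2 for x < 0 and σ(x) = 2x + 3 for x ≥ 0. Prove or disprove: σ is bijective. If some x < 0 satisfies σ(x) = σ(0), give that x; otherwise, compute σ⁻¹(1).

-1/3

Both pieces are strictly increasing (slopes 3 and 2), so each is injective on its own interval.
The left piece maps (−∞, 0) onto (−∞, 2); the right piece maps [0, ∞) onto [3, ∞).
The images leave a gap (2 has no preimage), so σ is not surjective, hence not bijective.
Because the two images are disjoint, no x < 0 has σ(x) = σ(0), so we compute σ⁻¹(1): 1 lies in (−∞, 2), so solve 3x + 2 = 1: x = (1 − 2)/3 = −1/3.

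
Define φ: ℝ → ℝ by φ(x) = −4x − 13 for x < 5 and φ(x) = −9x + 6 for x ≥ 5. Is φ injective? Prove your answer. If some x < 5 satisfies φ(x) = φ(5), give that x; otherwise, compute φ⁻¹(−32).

Both pieces are strictly decreasing (slopes −4 and −9), so each is injective on its own interval.
The left piece maps (−∞, 5) onto (−33, ∞); the right piece maps [5, ∞) onto (−∞, −39].
These images are disjoint, so no value is attained by both pieces. Hence φ is injective.
Because the two images are disjoint, no x < 5 has φ(x) = φ(5), so we compute φ⁻¹(−32): −32 lies in (−33, ∞), so solve −4x − 13 = −32: x = (−32 + 13)/(−4) = 19/4.

19/4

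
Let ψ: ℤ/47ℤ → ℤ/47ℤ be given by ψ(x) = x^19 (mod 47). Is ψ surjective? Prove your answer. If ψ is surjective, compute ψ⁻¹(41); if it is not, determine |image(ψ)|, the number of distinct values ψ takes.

Since 47 is prime, the nonzero elements of ℤ/47ℤ form a cyclic group of order 46.
As gcd(19, 46) = 1, raising to the 19th power is a bijection on this group: if x_1^19 ≡ x_2^19 then (x_1x_2^{−1})^19 = 1, and the only element of order dividing gcd(19, 46) = 1 is 1, so x_1 = x_2.
With ψ(0) = 0 this makes ψ injective on all of ℤ/47ℤ, hence bijective (finite equal-size domain and codomain). In particular ψ is surjective.
Since ψ is surjective, we find the preimage of 41. The inverse of x ↦ x^19 on (ℤ/47ℤ)^× is x ↦ x^17, because 19·17 = 323 = 7·46 + 1 ≡ 1 (mod 46) and x^{46} = 1 for x ≠ 0 (Fermat). So ψ⁻¹(41) = 41^17 mod 47.
Repeated squaring mod 47: 41^1 ≡ 41, 41^2 ≡ 41² = 1681 ≡ 36, 41^4 ≡ 36² = 1296 ≡ 27, 41^8 ≡ 27² = 729 ≡ 24, 41^16 ≡ 24² = 576 ≡ 12. Since 17 = 16 + 1, 41^17 ≡ 12·41: 12·41 = 492 ≡ 22. So 41^17 ≡ 22 (mod 47).
Hence ψ⁻¹(41) = 22.

22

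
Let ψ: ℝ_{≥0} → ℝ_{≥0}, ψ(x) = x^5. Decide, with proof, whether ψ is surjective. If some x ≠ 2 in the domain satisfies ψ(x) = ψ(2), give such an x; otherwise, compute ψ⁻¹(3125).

5

For any y ∈ ℝ_{≥0}, x = y^{1/5} ∈ ℝ_{≥0} gives ψ(x) = y, so ψ is surjective.
Since x ↦ x^5 is strictly increasing on ℝ_{≥0}, it is injective there, so no x ≠ 2 in the domain has ψ(x) = ψ(2). We therefore compute ψ⁻¹(3125) = 3125^{1/5} = 5 (indeed 5^5 = 3125).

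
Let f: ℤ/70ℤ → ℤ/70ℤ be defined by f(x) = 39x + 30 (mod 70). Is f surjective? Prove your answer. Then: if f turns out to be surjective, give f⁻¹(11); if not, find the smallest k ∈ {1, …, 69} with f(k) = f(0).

39

Since gcd(39, 70) = 1, 39 is invertible modulo 70. Euclid's algorithm: 70 = 1·39 + 31, 39 = 1·31 + 8, 31 = 3·8 + 7, 8 = 1·7 + 1; back-substituting gives 1 = 9·39 − 5·70, so 39⁻¹ ≡ 9 (mod 70).
Then y ↦ 9(y − 30) is a two-sided inverse to f, so every y ∈ ℤ/70ℤ has a preimage.
Thus f is surjective.
Since f is surjective, we find f⁻¹(11): we need 39x ≡ 11 − 30 ≡ 51 (mod 70). Using 39⁻¹ = 9: x ≡ 9·51 = 459 = 6·70 + 39, so x = 39.
Check: f(39) = 39·39 + 30 = 1551 = 22·70 + 11 ≡ 11 (mod 70).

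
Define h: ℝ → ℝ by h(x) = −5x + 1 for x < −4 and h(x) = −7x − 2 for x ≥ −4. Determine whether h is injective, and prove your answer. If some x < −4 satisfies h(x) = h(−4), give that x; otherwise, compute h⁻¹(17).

-5

Both pieces are strictly decreasing (slopes −5 and −7), so each is injective on its own interval.
The left piece maps (−∞, −4) onto (21, ∞); the right piece maps [−4, ∞) onto (−∞, 26].
These images overlap. In particular h(−4) = 26 (right piece), and solving −5x + 1 = 26 on the left piece gives x = −5 < −4.
So h(−5) = h(−4) with −5 ≠ −4, and h is not injective. This x = −5 is the requested value below −4.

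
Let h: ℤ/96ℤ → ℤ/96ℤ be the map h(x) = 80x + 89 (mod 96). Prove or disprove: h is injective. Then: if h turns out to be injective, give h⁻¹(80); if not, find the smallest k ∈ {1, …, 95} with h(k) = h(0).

We have gcd(80, 96) = 16 > 1. Taking a = 0 and b = 6: h(0) = 89 and h(6) = 80·6 + 89 = 569 ≡ 89 (mod 96).
So h(0) = h(6) while 0 ≠ 6, hence h is not injective.
Since h is not injective, we find the least positive k with h(k) = h(0): this means 80k ≡ 0 (mod 96), i.e. 96 ∣ 80k. Since gcd(80, 96) = 16, dividing through by 16 this holds exactly when 6 ∣ 5k, and as gcd(5, 6) = 1, exactly when 6 ∣ k.
The smallest positive such k is 6.

6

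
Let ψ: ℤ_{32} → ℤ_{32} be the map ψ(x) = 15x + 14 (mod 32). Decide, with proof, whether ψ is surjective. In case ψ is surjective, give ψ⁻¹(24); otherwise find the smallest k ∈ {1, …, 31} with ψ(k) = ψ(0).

22

Since gcd(15, 32) = 1, 15 is invertible modulo 32. Euclid's algorithm: 32 = 2·15 + 2, 15 = 7·2 + 1; back-substituting gives 1 = 15·15 − 7·32, so 15⁻¹ ≡ 15 (mod 32).
For any y ∈ ℤ_{32}, x = 15(y − 14) mod 32 satisfies ψ(x) = 15·15(y − 14) + 14 ≡ y (since 15·15 ≡ 1 mod 32). So every y has a preimage.
Hence ψ is surjective.
Since ψ is surjective, we compute ψ⁻¹(24): solve 15x + 14 ≡ 24 (mod 32), i.e. 15x ≡ 10 (mod 32).
Multiplying by 15⁻¹ = 15 gives x ≡ 15·10 = 150 = 4·32 + 22 ≡ 22 (mod 32).
Check: ψ(22) = 15·22 + 14 = 344 = 10·32 + 24 ≡ 24 (mod 32).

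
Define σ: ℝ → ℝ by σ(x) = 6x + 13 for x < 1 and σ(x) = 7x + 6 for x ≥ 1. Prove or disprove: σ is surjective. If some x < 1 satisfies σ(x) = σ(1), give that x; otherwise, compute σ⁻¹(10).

0

Both pieces are strictly increasing (slopes 6 and 7), so each is injective on its own interval.
The left piece maps (−∞, 1) onto (−∞, 19); the right piece maps [1, ∞) onto [13, ∞).
The union (−∞, 19) ∪ [13, ∞) covers ℝ, so σ is surjective.
For the follow-up: the images overlap, so an x < 1 with σ(x) = σ(1) exists. σ(1) = 13; solving 6x + 13 = 13 for x < 1 gives x = (13 − 13)/6 = 0.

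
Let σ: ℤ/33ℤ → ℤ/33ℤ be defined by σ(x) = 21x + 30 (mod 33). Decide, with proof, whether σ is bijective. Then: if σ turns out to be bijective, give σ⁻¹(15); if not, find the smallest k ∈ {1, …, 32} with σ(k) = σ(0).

We have gcd(21, 33) = 3 > 1. Taking s = 0 and t = 11: σ(0) = 30 and σ(11) = 21·11 + 30 = 261 ≡ 30 (mod 33).
So σ(0) = σ(11) while 0 ≠ 11, therefore σ is not injective, hence not bijective.
Since σ is not bijective, we find the least positive k with σ(k) = σ(0): this means 21k ≡ 0 (mod 33), i.e. 33 ∣ 21k. Since gcd(21, 33) = 3, dividing through by 3 this holds exactly when 11 ∣ 7k, and as gcd(7, 11) = 1, exactly when 11 ∣ k.
The smallest positive such k is 11.

11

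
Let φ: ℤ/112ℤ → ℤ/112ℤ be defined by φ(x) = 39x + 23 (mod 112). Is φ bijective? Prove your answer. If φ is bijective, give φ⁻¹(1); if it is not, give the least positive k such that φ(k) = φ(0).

54

By definition, injectivity means: for all u, v in the domain, φ(u) = φ(v) implies u = v.
Suppose φ(u) = φ(v) in ℤ/112ℤ. Then 39u + 23 ≡ 39v + 23 (mod 112), therefore 39(u − v) ≡ 0 (mod 112).
Since gcd(39, 112) = 1, 39 is invertible modulo 112, therefore u − v ≡ 0 (mod 112), i.e. u = v.
We now compute 39⁻¹ mod 112 explicitly. Euclid's algorithm: 112 = 2·39 + 34, 39 = 1·34 + 5, 34 = 6·5 + 4, 5 = 1·4 + 1; back-substituting gives 1 = 23·39 − 8·112, so 39⁻¹ ≡ 23 (mod 112).
For any y ∈ ℤ/112ℤ, x = 23(y − 23) mod 112 satisfies φ(x) = 39·23(y − 23) + 23 ≡ y (since 39·23 ≡ 1 mod 112). So every y has a preimage.
Therefore φ is bijective.
Since φ is bijective, we compute φ⁻¹(1): solve 39x + 23 ≡ 1 (mod 112), i.e. 39x ≡ 90 (mod 112).
Multiplying by 39⁻¹ = 23 gives x ≡ 23·90 = 2070 = 18·112 + 54 ≡ 54 (mod 112).
Check: φ(54) = 39·54 + 23 = 2129 = 19·112 + 1 ≡ 1 (mod 112).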